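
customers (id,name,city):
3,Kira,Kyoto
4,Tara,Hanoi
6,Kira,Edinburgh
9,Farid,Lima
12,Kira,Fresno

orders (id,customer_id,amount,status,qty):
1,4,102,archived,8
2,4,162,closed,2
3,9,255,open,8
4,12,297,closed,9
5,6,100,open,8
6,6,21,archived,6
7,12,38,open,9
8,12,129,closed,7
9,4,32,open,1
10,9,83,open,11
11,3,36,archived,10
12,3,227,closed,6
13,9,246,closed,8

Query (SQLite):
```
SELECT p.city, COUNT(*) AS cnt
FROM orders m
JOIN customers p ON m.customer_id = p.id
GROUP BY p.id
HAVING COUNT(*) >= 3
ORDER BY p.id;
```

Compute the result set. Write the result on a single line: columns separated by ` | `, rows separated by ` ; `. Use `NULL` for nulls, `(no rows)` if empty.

Hanoi | 3 ; Lima | 3 ; Fresno | 3

Join each orders row to its customers via customer_id.
Group joined rows by customers.id; compute COUNT(*) per group.
HAVING: keep groups with count ≥ 3.
  3: ids {11, 12} → COUNT(*)=2
  4: ids {1, 2, 9} → COUNT(*)=3
  6: ids {5, 6} → COUNT(*)=2
  9: ids {3, 10, 13} → COUNT(*)=3
  12: ids {4, 7, 8} → COUNT(*)=3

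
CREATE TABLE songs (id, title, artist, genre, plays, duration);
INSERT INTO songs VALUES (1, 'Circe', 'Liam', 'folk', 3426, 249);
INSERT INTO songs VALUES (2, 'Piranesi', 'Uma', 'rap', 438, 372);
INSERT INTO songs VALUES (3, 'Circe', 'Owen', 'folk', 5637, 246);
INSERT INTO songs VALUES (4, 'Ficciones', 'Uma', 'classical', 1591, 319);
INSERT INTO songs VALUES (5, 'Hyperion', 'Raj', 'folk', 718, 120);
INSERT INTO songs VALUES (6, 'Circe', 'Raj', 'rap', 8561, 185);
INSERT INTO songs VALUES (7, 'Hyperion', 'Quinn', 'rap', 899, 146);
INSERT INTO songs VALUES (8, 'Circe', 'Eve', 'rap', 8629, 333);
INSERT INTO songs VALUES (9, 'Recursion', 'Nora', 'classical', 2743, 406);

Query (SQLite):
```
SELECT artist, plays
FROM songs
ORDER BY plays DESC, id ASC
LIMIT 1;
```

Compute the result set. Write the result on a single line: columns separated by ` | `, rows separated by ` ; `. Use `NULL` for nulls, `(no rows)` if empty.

Eve | 8629

Sort by plays desc, tiebreak id asc: (8629, id=8), (8561, id=6), (5637, id=3), (3426, id=1) …. Take first 1.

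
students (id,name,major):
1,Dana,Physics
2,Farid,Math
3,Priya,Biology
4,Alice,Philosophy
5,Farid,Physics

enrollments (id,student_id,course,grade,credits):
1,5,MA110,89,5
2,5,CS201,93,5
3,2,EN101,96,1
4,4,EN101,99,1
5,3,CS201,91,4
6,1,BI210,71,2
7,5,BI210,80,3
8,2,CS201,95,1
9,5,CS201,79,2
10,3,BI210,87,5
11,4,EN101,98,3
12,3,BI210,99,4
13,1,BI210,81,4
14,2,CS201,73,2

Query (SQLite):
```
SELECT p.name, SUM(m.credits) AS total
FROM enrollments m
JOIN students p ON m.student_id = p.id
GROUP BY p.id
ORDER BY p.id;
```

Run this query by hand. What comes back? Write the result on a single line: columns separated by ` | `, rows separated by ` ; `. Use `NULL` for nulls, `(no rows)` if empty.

Dana | 6 ; Farid | 4 ; Priya | 13 ; Alice | 4 ; Farid | 15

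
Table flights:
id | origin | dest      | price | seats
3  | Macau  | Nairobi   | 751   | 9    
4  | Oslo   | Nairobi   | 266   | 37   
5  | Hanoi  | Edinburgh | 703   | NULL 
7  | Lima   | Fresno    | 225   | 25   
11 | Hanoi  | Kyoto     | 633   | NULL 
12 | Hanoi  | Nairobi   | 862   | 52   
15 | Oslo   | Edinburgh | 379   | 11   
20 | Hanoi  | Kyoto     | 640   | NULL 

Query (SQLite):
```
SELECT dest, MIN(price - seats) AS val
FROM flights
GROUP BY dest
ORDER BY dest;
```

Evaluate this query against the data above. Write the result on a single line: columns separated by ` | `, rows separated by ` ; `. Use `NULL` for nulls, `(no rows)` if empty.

For each row compute price - seats.
Group by dest; take MIN of the expression per group.
  Edinburgh: ids {5, 15} → MIN(price - seats)=368
  Fresno: ids {7} → MIN(price - seats)=200
  Kyoto: ids {11, 20} → MIN(price - seats)=NULL
  Nairobi: ids {3, 4, 12} → MIN(price - seats)=229

Edinburgh | 368 ; Fresno | 200 ; Kyoto | NULL ; Nairobi | 229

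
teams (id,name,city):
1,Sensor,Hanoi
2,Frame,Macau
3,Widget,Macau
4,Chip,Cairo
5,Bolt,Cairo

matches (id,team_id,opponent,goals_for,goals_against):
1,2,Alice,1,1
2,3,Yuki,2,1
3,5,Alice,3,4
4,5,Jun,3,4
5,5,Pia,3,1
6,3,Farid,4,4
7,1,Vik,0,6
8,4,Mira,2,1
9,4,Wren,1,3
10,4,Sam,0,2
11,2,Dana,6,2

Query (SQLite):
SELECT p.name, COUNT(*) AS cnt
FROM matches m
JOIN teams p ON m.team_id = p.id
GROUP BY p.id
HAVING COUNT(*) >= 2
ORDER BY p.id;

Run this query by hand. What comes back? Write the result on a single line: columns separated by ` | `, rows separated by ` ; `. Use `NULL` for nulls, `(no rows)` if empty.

Join each matches row to its teams via team_id.
Group joined rows by teams.id; compute COUNT(*) per group.
HAVING: keep groups with count ≥ 2.
  1: ids {7} → COUNT(*)=1
  2: ids {1, 11} → COUNT(*)=2
  3: ids {2, 6} → COUNT(*)=2
  4: ids {8, 9, 10} → COUNT(*)=3
  5: ids {3, 4, 5} → COUNT(*)=3

Frame | 2 ; Widget | 2 ; Chip | 3 ; Bolt | 3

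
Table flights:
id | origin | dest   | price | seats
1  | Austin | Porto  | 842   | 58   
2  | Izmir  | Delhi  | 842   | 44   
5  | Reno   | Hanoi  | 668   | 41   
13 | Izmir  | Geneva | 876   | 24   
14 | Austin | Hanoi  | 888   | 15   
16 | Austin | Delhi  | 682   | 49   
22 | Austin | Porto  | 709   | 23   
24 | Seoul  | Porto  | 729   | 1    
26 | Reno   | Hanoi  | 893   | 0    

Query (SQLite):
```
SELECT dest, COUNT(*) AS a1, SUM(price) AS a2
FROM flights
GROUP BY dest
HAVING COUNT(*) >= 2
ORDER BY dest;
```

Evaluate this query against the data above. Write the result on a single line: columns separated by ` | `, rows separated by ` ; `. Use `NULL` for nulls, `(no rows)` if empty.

Delhi | 2 | 1524 ; Hanoi | 3 | 2449 ; Porto | 3 | 2280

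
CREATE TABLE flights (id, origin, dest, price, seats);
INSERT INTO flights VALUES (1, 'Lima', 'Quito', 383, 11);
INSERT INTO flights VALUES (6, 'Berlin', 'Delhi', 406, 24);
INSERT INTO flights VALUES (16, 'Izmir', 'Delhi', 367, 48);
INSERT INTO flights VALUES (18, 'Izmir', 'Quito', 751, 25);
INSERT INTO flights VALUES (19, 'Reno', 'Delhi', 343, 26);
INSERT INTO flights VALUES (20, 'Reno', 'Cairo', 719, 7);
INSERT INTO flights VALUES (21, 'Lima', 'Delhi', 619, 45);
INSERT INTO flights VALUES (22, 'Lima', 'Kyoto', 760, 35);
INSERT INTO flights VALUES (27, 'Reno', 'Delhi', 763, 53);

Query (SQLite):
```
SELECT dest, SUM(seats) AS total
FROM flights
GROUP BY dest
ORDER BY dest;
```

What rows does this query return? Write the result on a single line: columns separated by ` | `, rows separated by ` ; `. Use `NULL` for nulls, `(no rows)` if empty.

Cairo | 7 ; Delhi | 196 ; Kyoto | 35 ; Quito | 36

Partition flights by dest; compute SUM(seats) within each group.
  Cairo: ids {20} → SUM(seats)=7
  Delhi: ids {6, 16, 19, 21, 27} → SUM(seats)=196
  Kyoto: ids {22} → SUM(seats)=35
  Quito: ids {1, 18} → SUM(seats)=36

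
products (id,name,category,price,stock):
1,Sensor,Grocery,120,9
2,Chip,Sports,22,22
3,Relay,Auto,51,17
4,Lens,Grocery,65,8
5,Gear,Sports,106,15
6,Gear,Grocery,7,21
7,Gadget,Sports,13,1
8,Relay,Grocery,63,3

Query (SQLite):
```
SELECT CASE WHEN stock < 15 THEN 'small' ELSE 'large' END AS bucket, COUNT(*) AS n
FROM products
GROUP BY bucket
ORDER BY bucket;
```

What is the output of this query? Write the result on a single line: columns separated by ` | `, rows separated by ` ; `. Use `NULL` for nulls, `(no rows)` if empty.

large | 4 ; small | 4

Bucket rows by stock < 15 → 'small' else 'large'; count each bucket.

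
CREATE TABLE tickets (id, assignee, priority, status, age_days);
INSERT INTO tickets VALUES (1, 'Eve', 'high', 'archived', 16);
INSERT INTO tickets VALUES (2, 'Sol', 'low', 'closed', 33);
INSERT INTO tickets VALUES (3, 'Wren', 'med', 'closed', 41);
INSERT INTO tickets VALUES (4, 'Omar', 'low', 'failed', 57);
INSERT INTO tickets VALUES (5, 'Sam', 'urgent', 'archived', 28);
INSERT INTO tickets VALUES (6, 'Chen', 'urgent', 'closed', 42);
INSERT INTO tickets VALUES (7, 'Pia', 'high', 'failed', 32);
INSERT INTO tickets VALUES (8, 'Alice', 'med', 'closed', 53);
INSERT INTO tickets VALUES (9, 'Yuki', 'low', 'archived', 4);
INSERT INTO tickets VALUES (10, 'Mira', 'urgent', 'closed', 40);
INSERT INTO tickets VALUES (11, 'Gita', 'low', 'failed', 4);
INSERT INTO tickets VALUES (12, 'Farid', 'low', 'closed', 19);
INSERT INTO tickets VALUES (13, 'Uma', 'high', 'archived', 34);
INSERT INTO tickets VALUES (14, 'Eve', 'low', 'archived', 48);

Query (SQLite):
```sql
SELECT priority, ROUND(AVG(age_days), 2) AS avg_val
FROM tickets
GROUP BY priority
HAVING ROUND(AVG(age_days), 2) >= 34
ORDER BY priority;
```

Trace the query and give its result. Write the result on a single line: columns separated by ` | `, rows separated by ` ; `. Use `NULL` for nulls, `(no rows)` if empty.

Partition tickets by priority; compute ROUND(AVG(age_days), 2) within each group.
HAVING: keep groups where ROUND(AVG(age_days), 2) >= 34.
  high: ids {1, 7, 13} → ROUND(AVG(age_days), 2)=27.33
  low: ids {2, 4, 9, 11, 12, 14} → ROUND(AVG(age_days), 2)=27.5
  med: ids {3, 8} → ROUND(AVG(age_days), 2)=47
  urgent: ids {5, 6, 10} → ROUND(AVG(age_days), 2)=36.67

med | 47 ; urgent | 36.67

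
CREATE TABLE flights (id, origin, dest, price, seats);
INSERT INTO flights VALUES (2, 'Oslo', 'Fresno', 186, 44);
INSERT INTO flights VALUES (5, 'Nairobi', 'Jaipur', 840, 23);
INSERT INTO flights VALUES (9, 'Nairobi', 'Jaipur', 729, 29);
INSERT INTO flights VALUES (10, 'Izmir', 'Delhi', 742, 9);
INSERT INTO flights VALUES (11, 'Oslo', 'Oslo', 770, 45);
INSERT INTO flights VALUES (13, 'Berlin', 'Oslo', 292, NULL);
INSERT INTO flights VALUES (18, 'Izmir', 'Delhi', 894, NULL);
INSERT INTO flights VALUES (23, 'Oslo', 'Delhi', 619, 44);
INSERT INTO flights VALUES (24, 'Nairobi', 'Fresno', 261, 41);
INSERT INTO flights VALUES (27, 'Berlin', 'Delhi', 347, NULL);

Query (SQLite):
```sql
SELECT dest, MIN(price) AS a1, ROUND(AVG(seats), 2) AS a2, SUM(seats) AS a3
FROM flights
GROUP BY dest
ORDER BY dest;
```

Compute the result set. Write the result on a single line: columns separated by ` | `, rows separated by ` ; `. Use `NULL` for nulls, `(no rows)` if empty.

Group flights by dest.
Per group compute: MIN(price), ROUND(AVG(seats), 2), SUM(seats).
  Delhi: ids {10, 18, 23, 27} → MIN(price)=347, ROUND(AVG(seats), 2)=26.5, SUM(seats)=53
  Fresno: ids {2, 24} → MIN(price)=186, ROUND(AVG(seats), 2)=42.5, SUM(seats)=85
  Jaipur: ids {5, 9} → MIN(price)=729, ROUND(AVG(seats), 2)=26, SUM(seats)=52
  Oslo: ids {11, 13} → MIN(price)=292, ROUND(AVG(seats), 2)=45, SUM(seats)=45

Delhi | 347 | 26.5 | 53 ; Fresno | 186 | 42.5 | 85 ; Jaipur | 729 | 26 | 52 ; Oslo | 292 | 45 | 45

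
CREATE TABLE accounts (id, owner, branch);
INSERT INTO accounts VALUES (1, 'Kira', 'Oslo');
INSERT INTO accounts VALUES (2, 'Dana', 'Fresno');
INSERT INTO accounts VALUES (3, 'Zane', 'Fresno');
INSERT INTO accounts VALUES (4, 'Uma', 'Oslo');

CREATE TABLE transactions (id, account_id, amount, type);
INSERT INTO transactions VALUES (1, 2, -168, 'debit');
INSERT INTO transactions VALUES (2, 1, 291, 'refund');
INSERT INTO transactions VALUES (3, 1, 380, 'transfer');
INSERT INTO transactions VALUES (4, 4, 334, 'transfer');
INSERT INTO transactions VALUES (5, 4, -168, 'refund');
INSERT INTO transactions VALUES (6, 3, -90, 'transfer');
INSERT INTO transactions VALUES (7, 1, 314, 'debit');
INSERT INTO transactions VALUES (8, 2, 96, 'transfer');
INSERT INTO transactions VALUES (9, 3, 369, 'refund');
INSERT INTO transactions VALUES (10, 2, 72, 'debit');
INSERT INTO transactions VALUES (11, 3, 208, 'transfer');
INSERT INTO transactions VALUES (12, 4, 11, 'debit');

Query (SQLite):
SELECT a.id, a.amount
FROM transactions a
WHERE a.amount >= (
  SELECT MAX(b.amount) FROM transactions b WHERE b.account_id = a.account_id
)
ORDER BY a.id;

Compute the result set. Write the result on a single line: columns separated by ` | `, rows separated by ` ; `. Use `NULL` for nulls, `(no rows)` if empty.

3 | 380 ; 4 | 334 ; 8 | 96 ; 9 | 369

For each transactions row a, compute MAX(amount) over rows sharing a.account_id.
Keep row a if a.amount >= that per-group MAX.
  account_id=1: MAX(amount) = 380
  account_id=2: MAX(amount) = 96
  account_id=3: MAX(amount) = 369
  account_id=4: MAX(amount) = 334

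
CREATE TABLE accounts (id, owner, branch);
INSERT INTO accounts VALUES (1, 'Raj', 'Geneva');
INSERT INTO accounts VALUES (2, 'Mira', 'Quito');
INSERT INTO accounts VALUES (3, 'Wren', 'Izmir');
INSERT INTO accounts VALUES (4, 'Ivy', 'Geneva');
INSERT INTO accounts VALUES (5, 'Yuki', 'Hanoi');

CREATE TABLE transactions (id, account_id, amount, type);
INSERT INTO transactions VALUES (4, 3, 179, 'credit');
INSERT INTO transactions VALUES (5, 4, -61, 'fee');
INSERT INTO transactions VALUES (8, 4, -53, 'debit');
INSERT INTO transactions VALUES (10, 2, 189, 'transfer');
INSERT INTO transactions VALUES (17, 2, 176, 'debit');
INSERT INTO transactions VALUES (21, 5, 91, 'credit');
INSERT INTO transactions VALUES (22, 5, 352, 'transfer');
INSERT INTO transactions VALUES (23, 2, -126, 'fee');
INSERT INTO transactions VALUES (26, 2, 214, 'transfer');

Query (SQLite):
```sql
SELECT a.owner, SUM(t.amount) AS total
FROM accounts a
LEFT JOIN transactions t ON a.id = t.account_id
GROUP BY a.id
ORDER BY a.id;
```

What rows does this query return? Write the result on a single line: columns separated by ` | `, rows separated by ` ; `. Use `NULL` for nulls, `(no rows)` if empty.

LEFT JOIN keeps every accounts row; unmatched ones get NULL for transactions columns.
Group by accounts.id and compute SUM(t.amount). SUM over an all-NULL group is NULL.
  1: ids {—} → SUM(t.amount)=NULL
  2: ids {10, 17, 23, 26} → SUM(t.amount)=453
  3: ids {4} → SUM(t.amount)=179
  4: ids {5, 8} → SUM(t.amount)=-114
  5: ids {21, 22} → SUM(t.amount)=443

Raj | NULL ; Mira | 453 ; Wren | 179 ; Ivy | -114 ; Yuki | 443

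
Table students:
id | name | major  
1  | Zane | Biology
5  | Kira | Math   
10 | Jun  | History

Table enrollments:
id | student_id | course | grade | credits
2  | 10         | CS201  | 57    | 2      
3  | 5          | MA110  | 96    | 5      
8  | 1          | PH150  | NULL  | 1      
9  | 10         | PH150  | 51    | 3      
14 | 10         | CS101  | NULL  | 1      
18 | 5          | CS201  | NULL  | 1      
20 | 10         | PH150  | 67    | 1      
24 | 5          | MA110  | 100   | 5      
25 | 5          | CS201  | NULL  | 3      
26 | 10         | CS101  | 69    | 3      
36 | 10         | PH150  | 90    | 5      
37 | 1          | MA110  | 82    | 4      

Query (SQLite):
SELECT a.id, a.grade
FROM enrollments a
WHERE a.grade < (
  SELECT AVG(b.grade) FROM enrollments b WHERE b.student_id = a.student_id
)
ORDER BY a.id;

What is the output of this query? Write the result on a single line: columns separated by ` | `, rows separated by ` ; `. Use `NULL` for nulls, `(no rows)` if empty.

For each enrollments row a, compute AVG(grade) over rows sharing a.student_id.
Keep row a if a.grade < that per-group AVG.
  student_id=1: AVG(grade) = 82.0
  student_id=5: AVG(grade) = 98.0
  student_id=10: AVG(grade) = 66.8

2 | 57 ; 3 | 96 ; 9 | 51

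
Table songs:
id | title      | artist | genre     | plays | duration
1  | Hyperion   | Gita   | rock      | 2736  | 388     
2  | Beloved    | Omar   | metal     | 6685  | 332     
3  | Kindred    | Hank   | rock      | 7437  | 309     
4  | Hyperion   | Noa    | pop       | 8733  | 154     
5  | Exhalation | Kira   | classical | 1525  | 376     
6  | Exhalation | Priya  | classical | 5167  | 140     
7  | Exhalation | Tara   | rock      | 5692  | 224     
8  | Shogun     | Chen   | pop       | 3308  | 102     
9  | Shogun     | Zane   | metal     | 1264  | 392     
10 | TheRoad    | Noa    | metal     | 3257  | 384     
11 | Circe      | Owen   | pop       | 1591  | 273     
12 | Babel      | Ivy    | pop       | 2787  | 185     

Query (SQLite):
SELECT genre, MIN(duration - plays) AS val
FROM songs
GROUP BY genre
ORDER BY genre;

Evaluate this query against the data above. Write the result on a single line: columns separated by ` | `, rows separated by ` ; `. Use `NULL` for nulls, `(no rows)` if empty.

For each row compute duration - plays.
Group by genre; take MIN of the expression per group.
  classical: ids {5, 6} → MIN(duration - plays)=-5027
  metal: ids {2, 9, 10} → MIN(duration - plays)=-6353
  pop: ids {4, 8, 11, 12} → MIN(duration - plays)=-8579
  rock: ids {1, 3, 7} → MIN(duration - plays)=-7128

classical | -5027 ; metal | -6353 ; pop | -8579 ; rock | -7128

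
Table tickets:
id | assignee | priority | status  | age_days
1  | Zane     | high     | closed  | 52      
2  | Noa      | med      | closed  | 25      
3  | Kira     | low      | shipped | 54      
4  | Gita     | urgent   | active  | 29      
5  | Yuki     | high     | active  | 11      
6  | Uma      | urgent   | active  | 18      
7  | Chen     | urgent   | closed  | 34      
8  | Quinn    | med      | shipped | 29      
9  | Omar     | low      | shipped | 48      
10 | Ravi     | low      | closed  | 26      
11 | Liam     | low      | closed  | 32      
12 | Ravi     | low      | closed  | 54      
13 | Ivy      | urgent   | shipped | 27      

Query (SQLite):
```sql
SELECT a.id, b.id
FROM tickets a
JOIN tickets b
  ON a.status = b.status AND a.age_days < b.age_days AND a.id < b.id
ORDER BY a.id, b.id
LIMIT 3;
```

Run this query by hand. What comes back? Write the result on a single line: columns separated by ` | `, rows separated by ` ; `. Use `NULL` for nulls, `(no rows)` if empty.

Pairs (a,b) with same status, a.age_days < b.age_days, a.id < b.id.
status groups: active:{4,5,6} closed:{1,2,7,10,11,12} shipped:{3,8,9,13}
Ordered by (a.id, b.id); first 3.

1 | 12 ; 2 | 7 ; 2 | 10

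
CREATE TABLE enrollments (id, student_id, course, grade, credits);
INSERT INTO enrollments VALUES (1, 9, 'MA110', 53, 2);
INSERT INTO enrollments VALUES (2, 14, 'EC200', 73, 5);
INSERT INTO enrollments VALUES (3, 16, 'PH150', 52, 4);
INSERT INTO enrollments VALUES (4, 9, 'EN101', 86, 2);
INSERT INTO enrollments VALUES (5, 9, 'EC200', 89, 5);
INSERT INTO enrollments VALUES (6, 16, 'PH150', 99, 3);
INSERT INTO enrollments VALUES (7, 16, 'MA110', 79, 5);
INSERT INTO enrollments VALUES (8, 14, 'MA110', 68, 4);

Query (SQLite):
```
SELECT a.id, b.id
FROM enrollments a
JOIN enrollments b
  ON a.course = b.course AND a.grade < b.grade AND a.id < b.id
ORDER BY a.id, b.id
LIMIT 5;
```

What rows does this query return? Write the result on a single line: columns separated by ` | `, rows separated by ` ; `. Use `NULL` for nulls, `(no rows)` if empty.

1 | 7 ; 1 | 8 ; 2 | 5 ; 3 | 6

Pairs (a,b) with same course, a.grade < b.grade, a.id < b.id.
course groups: EC200:{2,5} EN101:{4} MA110:{1,7,8} PH150:{3,6}
Ordered by (a.id, b.id); first 5.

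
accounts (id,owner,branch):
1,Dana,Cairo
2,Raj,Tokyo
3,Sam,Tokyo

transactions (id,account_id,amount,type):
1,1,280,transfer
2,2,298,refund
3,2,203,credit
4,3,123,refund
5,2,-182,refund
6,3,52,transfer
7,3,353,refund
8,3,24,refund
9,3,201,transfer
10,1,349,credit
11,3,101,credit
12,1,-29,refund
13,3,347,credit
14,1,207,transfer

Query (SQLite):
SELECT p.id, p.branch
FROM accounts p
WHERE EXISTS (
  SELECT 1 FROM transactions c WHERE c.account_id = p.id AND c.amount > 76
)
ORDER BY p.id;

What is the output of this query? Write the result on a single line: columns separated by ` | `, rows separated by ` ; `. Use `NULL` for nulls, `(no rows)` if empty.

1 | Cairo ; 2 | Tokyo ; 3 | Tokyo

For each accounts row, check whether any transactions with matching account_id has amount > 76.
Keep rows where that is true.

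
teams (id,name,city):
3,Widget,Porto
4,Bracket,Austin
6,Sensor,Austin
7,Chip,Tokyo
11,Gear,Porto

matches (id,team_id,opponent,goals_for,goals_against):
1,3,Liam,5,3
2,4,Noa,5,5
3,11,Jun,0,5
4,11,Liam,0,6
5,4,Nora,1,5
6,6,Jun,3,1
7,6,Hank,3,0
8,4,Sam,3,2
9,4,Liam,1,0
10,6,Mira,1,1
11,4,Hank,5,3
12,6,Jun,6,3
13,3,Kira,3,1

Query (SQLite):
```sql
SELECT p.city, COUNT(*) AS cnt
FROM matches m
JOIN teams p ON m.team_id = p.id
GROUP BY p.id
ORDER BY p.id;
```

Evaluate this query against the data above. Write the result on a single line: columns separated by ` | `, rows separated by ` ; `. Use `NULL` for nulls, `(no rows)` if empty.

Join each matches row to its teams via team_id.
Group joined rows by teams.id; compute COUNT(*) per group.
  3: ids {1, 13} → COUNT(*)=2
  4: ids {2, 5, 8, 9, 11} → COUNT(*)=5
  6: ids {6, 7, 10, 12} → COUNT(*)=4
  11: ids {3, 4} → COUNT(*)=2

Porto | 2 ; Austin | 5 ; Austin | 4 ; Porto | 2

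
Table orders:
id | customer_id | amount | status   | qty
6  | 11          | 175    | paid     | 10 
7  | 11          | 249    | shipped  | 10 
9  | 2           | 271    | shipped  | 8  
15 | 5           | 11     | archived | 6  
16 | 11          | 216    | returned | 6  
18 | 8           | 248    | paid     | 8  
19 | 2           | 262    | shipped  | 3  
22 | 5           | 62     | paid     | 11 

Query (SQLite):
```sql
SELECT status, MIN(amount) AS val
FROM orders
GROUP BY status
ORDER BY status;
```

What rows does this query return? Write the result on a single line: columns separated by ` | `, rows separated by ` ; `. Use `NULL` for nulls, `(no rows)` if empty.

Partition orders by status; compute MIN(amount) within each group.
  archived: ids {15} → MIN(amount)=11
  paid: ids {6, 18, 22} → MIN(amount)=62
  returned: ids {16} → MIN(amount)=216
  shipped: ids {7, 9, 19} → MIN(amount)=249

archived | 11 ; paid | 62 ; returned | 216 ; shipped | 249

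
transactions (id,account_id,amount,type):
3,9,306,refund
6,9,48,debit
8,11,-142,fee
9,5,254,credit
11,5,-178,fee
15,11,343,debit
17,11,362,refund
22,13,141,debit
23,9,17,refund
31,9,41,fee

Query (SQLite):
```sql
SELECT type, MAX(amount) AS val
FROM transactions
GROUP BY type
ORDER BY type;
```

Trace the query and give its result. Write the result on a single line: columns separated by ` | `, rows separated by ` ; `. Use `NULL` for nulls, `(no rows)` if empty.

Partition transactions by type; compute MAX(amount) within each group.
  credit: ids {9} → MAX(amount)=254
  debit: ids {6, 15, 22} → MAX(amount)=343
  fee: ids {8, 11, 31} → MAX(amount)=41
  refund: ids {3, 17, 23} → MAX(amount)=362

credit | 254 ; debit | 343 ; fee | 41 ; refund | 362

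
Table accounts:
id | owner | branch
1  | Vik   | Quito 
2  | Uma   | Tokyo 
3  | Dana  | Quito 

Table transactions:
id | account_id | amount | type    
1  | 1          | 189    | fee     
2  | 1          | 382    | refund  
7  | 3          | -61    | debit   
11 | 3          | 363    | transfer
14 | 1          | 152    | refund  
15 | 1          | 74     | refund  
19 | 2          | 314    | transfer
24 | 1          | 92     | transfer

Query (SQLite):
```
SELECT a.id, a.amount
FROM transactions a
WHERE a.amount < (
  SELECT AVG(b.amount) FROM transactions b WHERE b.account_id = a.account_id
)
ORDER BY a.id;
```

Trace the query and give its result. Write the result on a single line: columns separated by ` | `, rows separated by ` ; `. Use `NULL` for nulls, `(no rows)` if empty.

For each transactions row a, compute AVG(amount) over rows sharing a.account_id.
Keep row a if a.amount < that per-group AVG.
  account_id=1: AVG(amount) = 177.8
  account_id=2: AVG(amount) = 314.0
  account_id=3: AVG(amount) = 151.0

7 | -61 ; 14 | 152 ; 15 | 74 ; 24 | 92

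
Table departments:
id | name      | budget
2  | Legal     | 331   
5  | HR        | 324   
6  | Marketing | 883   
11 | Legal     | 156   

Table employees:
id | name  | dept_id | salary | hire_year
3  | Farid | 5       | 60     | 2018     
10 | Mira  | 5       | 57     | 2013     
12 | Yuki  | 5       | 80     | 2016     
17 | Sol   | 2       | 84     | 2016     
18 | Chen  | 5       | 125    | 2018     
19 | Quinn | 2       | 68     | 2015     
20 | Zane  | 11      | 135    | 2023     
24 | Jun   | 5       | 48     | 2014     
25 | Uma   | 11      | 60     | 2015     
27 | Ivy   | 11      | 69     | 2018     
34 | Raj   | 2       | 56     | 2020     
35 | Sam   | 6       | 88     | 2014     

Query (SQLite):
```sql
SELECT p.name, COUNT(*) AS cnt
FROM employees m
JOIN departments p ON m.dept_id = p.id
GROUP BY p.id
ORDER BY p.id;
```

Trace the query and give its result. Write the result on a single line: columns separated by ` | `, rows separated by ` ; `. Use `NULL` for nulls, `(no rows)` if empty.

Legal | 3 ; HR | 5 ; Marketing | 1 ; Legal | 3

Join each employees row to its departments via dept_id.
Group joined rows by departments.id; compute COUNT(*) per group.
  2: ids {17, 19, 34} → COUNT(*)=3
  5: ids {3, 10, 12, 18, 24} → COUNT(*)=5
  6: ids {35} → COUNT(*)=1
  11: ids {20, 25, 27} → COUNT(*)=3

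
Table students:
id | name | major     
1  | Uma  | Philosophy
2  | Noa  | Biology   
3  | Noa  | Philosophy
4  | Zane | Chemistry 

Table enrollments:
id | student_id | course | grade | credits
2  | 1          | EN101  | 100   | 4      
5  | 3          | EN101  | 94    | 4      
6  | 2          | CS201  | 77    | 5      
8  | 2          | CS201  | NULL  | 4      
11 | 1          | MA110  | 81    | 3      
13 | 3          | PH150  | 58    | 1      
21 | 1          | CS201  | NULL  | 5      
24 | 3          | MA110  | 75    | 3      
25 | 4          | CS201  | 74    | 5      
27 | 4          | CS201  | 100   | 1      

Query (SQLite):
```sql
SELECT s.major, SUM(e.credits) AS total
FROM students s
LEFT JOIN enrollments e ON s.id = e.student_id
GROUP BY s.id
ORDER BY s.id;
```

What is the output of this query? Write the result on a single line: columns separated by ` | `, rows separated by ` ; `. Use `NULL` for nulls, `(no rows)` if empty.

LEFT JOIN keeps every students row; unmatched ones get NULL for enrollments columns.
Group by students.id and compute SUM(e.credits). SUM over an all-NULL group is NULL.
  1: ids {2, 11, 21} → SUM(e.credits)=12
  2: ids {6, 8} → SUM(e.credits)=9
  3: ids {5, 13, 24} → SUM(e.credits)=8
  4: ids {25, 27} → SUM(e.credits)=6

Philosophy | 12 ; Biology | 9 ; Philosophy | 8 ; Chemistry | 6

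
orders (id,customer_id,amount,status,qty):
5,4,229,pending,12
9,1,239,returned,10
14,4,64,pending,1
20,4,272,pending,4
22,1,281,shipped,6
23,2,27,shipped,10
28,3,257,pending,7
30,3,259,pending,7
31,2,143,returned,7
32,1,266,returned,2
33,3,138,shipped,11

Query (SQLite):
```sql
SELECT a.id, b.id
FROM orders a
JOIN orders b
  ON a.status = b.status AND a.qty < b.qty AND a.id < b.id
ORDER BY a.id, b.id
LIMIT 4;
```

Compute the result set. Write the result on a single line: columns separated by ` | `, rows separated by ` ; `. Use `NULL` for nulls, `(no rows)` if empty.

Pairs (a,b) with same status, a.qty < b.qty, a.id < b.id.
status groups: pending:{5,14,20,28,30} returned:{9,31,32} shipped:{22,23,33}
Ordered by (a.id, b.id); first 4.

14 | 20 ; 14 | 28 ; 14 | 30 ; 20 | 28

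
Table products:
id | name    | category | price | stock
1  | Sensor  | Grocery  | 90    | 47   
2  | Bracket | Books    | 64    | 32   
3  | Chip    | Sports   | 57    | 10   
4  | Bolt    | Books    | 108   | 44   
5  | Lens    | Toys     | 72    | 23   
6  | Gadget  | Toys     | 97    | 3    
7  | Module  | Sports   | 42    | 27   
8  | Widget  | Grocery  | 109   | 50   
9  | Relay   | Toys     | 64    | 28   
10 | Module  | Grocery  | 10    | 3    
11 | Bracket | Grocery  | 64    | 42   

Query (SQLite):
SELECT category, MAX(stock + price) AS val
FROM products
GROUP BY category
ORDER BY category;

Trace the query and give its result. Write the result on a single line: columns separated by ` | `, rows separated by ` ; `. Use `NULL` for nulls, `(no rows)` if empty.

For each row compute stock + price.
Group by category; take MAX of the expression per group.
  Books: ids {2, 4} → MAX(stock + price)=152
  Grocery: ids {1, 8, 10, 11} → MAX(stock + price)=159
  Sports: ids {3, 7} → MAX(stock + price)=69
  Toys: ids {5, 6, 9} → MAX(stock + price)=100

Books | 152 ; Grocery | 159 ; Sports | 69 ; Toys | 100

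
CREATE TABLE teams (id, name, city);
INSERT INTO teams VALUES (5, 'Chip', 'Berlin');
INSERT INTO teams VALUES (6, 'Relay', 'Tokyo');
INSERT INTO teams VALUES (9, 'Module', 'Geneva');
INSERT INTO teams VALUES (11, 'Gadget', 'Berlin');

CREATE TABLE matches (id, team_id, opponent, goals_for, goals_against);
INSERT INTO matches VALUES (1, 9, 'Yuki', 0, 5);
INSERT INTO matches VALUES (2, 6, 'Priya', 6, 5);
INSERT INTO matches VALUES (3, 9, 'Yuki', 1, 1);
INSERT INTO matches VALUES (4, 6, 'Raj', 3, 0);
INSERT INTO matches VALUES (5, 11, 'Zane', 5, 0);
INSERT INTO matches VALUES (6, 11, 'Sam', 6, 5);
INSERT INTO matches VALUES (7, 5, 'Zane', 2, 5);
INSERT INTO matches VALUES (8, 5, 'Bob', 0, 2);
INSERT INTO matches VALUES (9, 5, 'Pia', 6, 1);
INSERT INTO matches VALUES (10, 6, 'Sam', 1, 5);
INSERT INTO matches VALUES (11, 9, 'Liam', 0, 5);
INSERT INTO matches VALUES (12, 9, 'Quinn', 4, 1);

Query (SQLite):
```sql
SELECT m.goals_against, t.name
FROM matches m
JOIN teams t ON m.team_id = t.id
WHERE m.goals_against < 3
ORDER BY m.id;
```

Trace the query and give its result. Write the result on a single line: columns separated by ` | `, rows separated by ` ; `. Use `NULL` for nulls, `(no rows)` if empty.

1 | Module ; 0 | Relay ; 0 | Gadget ; 2 | Chip ; 1 | Chip ; 1 | Module

Each matches row matches the teams row where team_id = teams.id.
Then keep rows with m.goals_against < 3.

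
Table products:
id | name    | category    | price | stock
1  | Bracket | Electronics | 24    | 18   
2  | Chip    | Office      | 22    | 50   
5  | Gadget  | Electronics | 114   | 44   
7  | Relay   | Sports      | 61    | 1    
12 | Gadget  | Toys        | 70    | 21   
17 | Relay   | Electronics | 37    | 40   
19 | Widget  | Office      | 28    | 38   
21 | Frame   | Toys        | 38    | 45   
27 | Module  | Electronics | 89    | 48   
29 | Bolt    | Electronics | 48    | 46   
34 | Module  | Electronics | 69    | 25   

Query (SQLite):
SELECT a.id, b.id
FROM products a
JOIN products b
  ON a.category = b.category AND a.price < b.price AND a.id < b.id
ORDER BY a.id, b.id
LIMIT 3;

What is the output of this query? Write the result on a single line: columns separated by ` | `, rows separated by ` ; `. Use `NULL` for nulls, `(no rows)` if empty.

1 | 5 ; 1 | 17 ; 1 | 27

Pairs (a,b) with same category, a.price < b.price, a.id < b.id.
category groups: Electronics:{1,5,17,27,29,34} Office:{2,19} Sports:{7} Toys:{12,21}
Ordered by (a.id, b.id); first 3.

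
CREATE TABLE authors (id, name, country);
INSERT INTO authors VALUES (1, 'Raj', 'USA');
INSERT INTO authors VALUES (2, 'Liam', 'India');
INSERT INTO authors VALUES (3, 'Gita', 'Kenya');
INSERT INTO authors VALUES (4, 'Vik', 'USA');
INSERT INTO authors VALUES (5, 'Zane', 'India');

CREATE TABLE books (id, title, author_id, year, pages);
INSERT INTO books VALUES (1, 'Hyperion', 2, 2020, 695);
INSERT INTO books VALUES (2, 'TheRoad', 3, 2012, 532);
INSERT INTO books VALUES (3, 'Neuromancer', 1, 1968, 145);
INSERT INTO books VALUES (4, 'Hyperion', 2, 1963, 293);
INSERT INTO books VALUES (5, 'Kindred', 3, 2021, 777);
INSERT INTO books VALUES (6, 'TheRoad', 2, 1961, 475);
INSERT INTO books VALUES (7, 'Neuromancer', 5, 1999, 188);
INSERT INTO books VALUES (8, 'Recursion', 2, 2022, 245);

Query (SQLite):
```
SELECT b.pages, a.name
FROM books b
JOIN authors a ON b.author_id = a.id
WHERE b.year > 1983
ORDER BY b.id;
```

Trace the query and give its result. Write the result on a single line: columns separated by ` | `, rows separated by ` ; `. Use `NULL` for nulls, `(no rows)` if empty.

Each books row matches the authors row where author_id = authors.id.
Then keep rows with b.year > 1983.

695 | Liam ; 532 | Gita ; 777 | Gita ; 188 | Zane ; 245 | Liam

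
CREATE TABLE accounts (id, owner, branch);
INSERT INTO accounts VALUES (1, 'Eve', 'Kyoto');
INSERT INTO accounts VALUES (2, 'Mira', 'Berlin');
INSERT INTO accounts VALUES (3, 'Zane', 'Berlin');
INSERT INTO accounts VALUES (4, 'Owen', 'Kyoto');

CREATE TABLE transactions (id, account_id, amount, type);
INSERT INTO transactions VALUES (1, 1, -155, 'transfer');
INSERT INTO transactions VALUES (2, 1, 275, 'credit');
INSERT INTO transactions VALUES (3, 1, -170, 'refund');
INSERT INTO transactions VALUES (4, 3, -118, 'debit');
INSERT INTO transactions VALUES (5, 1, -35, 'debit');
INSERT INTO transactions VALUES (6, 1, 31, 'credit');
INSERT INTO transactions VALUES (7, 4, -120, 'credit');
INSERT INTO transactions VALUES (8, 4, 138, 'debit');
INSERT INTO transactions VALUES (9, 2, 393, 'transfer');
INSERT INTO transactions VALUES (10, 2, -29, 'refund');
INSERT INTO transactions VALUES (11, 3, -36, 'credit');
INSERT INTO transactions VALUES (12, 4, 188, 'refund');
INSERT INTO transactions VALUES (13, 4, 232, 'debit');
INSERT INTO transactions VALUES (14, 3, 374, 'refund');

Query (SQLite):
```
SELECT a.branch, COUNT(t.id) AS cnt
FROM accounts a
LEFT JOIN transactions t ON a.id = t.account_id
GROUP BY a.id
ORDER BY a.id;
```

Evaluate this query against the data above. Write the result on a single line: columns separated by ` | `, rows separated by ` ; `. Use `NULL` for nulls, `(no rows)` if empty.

LEFT JOIN keeps every accounts row; unmatched ones get NULL for transactions columns.
Group by accounts.id and compute COUNT(t.id). COUNT(col) of an all-NULL group is 0.
  1: ids {1, 2, 3, 5, 6} → COUNT(t.id)=5
  2: ids {9, 10} → COUNT(t.id)=2
  3: ids {4, 11, 14} → COUNT(t.id)=3
  4: ids {7, 8, 12, 13} → COUNT(t.id)=4

Kyoto | 5 ; Berlin | 2 ; Berlin | 3 ; Kyoto | 4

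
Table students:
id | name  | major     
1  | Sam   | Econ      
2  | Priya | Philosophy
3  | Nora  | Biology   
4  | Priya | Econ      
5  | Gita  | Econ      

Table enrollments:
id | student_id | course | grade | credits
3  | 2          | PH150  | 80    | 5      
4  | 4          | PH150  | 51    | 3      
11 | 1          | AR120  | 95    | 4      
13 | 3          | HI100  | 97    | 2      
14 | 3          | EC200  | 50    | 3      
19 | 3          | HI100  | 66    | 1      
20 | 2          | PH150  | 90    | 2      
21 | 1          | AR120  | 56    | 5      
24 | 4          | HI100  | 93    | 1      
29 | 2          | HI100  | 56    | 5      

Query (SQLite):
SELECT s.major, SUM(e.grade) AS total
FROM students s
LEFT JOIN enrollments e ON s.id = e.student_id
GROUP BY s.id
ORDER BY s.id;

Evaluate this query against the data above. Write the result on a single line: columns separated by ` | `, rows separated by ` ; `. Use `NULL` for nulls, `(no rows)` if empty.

Econ | 151 ; Philosophy | 226 ; Biology | 213 ; Econ | 144 ; Econ | NULL

LEFT JOIN keeps every students row; unmatched ones get NULL for enrollments columns.
Group by students.id and compute SUM(e.grade). SUM over an all-NULL group is NULL.
  1: ids {11, 21} → SUM(e.grade)=151
  2: ids {3, 20, 29} → SUM(e.grade)=226
  3: ids {13, 14, 19} → SUM(e.grade)=213
  4: ids {4, 24} → SUM(e.grade)=144
  5: ids {—} → SUM(e.grade)=NULL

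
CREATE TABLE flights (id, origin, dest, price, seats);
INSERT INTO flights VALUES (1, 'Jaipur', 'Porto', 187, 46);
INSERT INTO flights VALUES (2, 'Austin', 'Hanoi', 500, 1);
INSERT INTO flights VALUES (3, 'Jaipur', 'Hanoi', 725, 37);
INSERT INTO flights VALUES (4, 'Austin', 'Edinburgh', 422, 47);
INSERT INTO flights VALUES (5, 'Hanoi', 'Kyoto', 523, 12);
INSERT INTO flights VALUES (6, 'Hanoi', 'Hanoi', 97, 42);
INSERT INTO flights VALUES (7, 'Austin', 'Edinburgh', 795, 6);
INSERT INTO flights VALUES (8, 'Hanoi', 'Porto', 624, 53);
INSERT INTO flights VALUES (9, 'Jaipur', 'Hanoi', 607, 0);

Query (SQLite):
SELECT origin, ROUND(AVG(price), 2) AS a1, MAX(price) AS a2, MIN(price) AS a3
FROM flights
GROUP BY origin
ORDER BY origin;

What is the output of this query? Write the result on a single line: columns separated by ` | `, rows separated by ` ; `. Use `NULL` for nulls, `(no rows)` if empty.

Group flights by origin.
Per group compute: ROUND(AVG(price), 2), MAX(price), MIN(price).
  Austin: ids {2, 4, 7} → ROUND(AVG(price), 2)=572.33, MAX(price)=795, MIN(price)=422
  Hanoi: ids {5, 6, 8} → ROUND(AVG(price), 2)=414.67, MAX(price)=624, MIN(price)=97
  Jaipur: ids {1, 3, 9} → ROUND(AVG(price), 2)=506.33, MAX(price)=725, MIN(price)=187

Austin | 572.33 | 795 | 422 ; Hanoi | 414.67 | 624 | 97 ; Jaipur | 506.33 | 725 | 187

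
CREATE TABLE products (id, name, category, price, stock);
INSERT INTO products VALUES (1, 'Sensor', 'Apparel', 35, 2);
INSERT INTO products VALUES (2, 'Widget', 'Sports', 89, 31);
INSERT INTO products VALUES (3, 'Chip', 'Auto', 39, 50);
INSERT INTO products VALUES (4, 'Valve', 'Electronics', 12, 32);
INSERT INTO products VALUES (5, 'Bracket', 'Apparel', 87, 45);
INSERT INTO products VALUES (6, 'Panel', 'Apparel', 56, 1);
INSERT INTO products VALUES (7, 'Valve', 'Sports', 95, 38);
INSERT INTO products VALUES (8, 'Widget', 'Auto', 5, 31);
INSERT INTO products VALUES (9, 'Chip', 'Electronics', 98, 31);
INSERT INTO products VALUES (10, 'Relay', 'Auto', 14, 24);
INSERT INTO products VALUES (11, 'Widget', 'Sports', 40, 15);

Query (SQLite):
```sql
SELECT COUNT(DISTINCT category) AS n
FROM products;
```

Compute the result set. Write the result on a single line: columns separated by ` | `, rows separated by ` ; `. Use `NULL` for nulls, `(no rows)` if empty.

4

Count distinct non-NULL category values.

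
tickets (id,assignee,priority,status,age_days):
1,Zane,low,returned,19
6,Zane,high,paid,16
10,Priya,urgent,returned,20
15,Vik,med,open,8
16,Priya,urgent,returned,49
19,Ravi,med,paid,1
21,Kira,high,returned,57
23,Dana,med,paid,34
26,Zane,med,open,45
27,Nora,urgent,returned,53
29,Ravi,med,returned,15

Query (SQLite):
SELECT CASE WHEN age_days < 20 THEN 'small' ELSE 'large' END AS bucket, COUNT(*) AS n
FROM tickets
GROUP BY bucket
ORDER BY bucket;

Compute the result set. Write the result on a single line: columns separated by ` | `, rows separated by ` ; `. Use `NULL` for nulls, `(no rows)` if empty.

Bucket rows by age_days < 20 → 'small' else 'large'; count each bucket.

large | 6 ; small | 5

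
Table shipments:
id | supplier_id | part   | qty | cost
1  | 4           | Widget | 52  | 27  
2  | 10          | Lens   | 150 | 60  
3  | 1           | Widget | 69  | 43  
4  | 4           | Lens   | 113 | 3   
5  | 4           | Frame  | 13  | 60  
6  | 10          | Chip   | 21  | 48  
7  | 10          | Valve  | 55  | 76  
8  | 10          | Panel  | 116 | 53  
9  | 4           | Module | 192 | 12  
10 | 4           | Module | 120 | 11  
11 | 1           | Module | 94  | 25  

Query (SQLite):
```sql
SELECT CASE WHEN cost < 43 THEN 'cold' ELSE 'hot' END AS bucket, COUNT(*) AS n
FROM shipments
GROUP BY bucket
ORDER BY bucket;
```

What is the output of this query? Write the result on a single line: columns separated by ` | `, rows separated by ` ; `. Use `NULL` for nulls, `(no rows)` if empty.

cold | 5 ; hot | 6

Bucket rows by cost < 43 → 'cold' else 'hot'; count each bucket.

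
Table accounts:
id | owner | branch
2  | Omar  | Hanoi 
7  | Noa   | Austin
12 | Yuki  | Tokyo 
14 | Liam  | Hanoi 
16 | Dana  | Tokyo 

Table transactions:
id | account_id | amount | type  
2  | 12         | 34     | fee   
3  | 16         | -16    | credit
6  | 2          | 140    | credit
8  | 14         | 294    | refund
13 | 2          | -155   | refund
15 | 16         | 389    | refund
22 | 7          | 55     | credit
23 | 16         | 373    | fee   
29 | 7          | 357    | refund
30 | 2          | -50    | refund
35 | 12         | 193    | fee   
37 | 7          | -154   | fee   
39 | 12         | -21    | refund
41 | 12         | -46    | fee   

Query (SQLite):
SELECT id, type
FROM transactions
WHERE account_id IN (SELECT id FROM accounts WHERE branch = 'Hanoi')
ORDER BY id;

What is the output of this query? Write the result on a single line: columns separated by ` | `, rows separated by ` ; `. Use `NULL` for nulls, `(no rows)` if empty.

Inner query: accounts.id where branch = 'Hanoi'.
Outer: keep transactions rows whose account_id is in that set.
Inner query → {2, 14}

6 | credit ; 8 | refund ; 13 | refund ; 30 | refund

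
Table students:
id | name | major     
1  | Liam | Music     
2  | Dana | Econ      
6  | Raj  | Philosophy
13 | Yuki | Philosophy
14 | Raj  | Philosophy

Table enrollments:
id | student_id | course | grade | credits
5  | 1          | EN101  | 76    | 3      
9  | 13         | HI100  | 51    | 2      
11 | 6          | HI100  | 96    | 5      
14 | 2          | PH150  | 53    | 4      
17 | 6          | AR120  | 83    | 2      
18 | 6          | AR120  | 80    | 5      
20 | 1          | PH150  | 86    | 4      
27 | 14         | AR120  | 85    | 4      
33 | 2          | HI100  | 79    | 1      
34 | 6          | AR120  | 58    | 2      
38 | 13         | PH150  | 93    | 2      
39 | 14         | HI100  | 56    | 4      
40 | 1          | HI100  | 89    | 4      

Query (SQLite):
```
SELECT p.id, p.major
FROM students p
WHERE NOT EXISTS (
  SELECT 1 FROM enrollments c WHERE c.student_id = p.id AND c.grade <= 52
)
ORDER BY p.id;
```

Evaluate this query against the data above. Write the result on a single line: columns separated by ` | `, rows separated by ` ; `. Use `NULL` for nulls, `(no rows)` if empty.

1 | Music ; 2 | Econ ; 6 | Philosophy ; 14 | Philosophy

For each students row, check whether any enrollments with matching student_id has grade <= 52.
Keep rows where that is false.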